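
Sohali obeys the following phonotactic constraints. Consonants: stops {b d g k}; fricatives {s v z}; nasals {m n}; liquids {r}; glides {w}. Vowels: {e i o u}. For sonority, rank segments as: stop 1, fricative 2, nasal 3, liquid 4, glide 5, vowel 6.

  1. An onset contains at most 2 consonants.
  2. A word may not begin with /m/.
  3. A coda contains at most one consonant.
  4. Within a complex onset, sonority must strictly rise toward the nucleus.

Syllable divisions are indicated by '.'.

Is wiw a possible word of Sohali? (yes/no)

yes

wiw — σ1 onset /w/, coda /w/ ok → well-formed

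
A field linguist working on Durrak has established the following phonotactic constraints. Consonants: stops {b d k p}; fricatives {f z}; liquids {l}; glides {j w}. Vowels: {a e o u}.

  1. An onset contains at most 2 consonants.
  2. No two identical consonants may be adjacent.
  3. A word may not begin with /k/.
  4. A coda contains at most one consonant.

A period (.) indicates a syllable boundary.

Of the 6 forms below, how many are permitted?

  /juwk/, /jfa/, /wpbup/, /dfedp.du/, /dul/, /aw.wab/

2

/juwk/ — violates constraint 4: syllable 1 coda /wk/ has 2 consonants (> 1) → not permitted
/jfa/ — σ1 onset /jf/ (2C), coda /∅/ ok → permitted
/wpbup/ — violates constraint 1: syllable 1 onset /wpb/ has 3 consonants (> 2) → not permitted
/dfedp.du/ — violates constraint 4: syllable 1 coda /dp/ has 2 consonants (> 1) → not permitted
/dul/ — σ1 onset /d/, coda /l/ ok → permitted
/aw.wab/ — violates constraint 2: adjacent identical consonants /ww/ → not permitted
Permitted: /jfa/, /dul/ → 2.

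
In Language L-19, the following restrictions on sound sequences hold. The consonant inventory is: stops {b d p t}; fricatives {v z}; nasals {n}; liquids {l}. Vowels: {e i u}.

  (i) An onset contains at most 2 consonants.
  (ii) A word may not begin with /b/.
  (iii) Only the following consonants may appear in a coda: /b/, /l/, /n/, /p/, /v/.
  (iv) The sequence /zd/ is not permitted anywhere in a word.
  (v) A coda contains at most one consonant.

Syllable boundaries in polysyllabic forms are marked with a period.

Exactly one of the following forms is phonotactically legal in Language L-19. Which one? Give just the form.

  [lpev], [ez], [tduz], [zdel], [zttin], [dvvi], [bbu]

[lpev]

[lpev] — σ1 onset /lp/ (2C), coda /v/ ok → phonotactically legal
[ez] — violates constraint (iii): syllable 1 coda contains /z/, which is not a licensed coda consonant → phonotactically illegal
[tduz] — violates constraint (iii): syllable 1 coda contains /z/, which is not a licensed coda consonant → phonotactically illegal
[zdel] — violates constraint (iv): contains banned sequence /zd/ → phonotactically illegal
[zttin] — violates constraint (i): syllable 1 onset /ztt/ has 3 consonants (> 2) → phonotactically illegal
[dvvi] — violates constraint (i): syllable 1 onset /dvv/ has 3 consonants (> 2) → phonotactically illegal
[bbu] — violates constraint (ii): word begins with /b/ → phonotactically illegal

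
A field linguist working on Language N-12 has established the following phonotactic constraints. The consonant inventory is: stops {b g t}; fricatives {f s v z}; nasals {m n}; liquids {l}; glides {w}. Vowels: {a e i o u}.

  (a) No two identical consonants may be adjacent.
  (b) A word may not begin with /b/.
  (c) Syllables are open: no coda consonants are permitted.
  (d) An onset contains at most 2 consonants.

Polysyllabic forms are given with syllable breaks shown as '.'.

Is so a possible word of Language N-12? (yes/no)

yes

so — σ1 onset /s/, coda /∅/ ok → well-formed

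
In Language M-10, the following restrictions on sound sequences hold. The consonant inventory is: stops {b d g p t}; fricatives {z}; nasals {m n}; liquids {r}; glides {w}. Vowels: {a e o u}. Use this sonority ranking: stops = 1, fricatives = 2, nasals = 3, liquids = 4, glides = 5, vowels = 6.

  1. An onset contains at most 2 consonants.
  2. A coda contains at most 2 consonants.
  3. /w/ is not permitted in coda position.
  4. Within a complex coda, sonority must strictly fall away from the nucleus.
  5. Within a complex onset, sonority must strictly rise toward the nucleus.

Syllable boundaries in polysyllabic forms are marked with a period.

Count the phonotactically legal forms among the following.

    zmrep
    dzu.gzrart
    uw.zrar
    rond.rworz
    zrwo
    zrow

1

zmrep — violates constraint 1: syllable 1 onset /zmr/ has 3 consonants (> 2) → phonotactically illegal
dzu.gzrart — violates constraint 1: syllable 2 onset /gzr/ has 3 consonants (> 2) → phonotactically illegal
uw.zrar — violates constraint 3: syllable 1 coda contains /w/ → phonotactically illegal
rond.rworz — σ1 onset /r/, coda /nd/ (3→1 falls) ok; σ2 onset /rw/ (4→5 rises), coda /rz/ (4→2 falls) ok → phonotactically legal
zrwo — violates constraint 1: syllable 1 onset /zrw/ has 3 consonants (> 2) → phonotactically illegal
zrow — violates constraint 3: syllable 1 coda contains /w/ → phonotactically illegal
Phonotactically legal: rond.rworz → 1.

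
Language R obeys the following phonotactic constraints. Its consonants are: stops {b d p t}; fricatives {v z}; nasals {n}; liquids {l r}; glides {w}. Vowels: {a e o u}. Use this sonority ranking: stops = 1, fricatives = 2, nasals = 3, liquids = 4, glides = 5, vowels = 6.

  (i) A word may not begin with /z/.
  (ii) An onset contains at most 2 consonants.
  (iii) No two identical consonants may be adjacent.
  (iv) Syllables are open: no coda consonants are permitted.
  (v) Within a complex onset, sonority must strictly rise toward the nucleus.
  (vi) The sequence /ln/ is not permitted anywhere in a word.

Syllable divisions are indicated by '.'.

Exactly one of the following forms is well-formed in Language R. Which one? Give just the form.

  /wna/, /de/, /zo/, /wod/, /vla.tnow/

/de/

/wna/ — violates constraint (v): syllable 1 onset /wn/: /w/ (glide, 5) → /n/ (nasal, 3) does not rise → ill-formed
/de/ — σ1 onset /d/, coda /∅/ ok → well-formed
/zo/ — violates constraint (i): word begins with /z/ → ill-formed
/wod/ — violates constraint (iv): syllable 1 coda /d/ has 1 consonant (> 0) → ill-formed
/vla.tnow/ — violates constraint (iv): syllable 2 coda /w/ has 1 consonant (> 0) → ill-formed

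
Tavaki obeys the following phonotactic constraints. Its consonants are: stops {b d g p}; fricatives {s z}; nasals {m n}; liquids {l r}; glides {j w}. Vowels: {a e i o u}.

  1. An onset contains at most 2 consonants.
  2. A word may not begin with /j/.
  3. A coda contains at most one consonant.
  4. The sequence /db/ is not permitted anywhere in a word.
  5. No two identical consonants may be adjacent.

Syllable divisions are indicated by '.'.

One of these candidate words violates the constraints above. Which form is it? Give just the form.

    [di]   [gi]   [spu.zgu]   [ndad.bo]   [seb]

[di] — σ1 onset /d/, coda /∅/ ok → licit
[gi] — σ1 onset /g/, coda /∅/ ok → licit
[spu.zgu] — σ1 onset /sp/ (2C), coda /∅/ ok; σ2 onset /zg/ (2C), coda /∅/ ok → licit
[ndad.bo] — violates constraint 4: contains banned sequence /db/ → illicit
[seb] — σ1 onset /s/, coda /b/ ok → licit

[ndad.bo]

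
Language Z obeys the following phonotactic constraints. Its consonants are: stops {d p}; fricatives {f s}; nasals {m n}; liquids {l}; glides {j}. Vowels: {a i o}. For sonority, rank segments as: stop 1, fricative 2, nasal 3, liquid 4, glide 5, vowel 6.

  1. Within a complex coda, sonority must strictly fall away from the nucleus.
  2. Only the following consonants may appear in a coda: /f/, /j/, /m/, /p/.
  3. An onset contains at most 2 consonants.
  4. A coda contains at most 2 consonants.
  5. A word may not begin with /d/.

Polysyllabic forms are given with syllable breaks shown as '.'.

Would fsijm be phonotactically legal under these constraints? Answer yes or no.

fsijm — σ1 onset /fs/ (2C), coda /jm/ (5→3 falls) ok → phonotactically legal

yes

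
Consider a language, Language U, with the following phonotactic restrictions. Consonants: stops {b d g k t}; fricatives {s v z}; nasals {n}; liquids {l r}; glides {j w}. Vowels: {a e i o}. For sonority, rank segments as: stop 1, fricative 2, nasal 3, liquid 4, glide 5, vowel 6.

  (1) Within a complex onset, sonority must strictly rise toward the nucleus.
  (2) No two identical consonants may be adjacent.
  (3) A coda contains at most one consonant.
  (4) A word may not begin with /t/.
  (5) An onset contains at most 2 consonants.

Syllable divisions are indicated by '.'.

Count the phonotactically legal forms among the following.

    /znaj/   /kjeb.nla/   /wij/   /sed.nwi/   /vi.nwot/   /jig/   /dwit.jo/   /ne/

8

/znaj/ — σ1 onset /zn/ (2→3 rises), coda /j/ ok → phonotactically legal
/kjeb.nla/ — σ1 onset /kj/ (1→5 rises), coda /b/ ok; σ2 onset /nl/ (3→4 rises), coda /∅/ ok → phonotactically legal
/wij/ — σ1 onset /w/, coda /j/ ok → phonotactically legal
/sed.nwi/ — σ1 onset /s/, coda /d/ ok; σ2 onset /nw/ (3→5 rises), coda /∅/ ok → phonotactically legal
/vi.nwot/ — σ1 onset /v/, coda /∅/ ok; σ2 onset /nw/ (3→5 rises), coda /t/ ok → phonotactically legal
/jig/ — σ1 onset /j/, coda /g/ ok → phonotactically legal
/dwit.jo/ — σ1 onset /dw/ (1→5 rises), coda /t/ ok; σ2 onset /j/, coda /∅/ ok → phonotactically legal
/ne/ — σ1 onset /n/, coda /∅/ ok → phonotactically legal
Phonotactically legal: /znaj/, /kjeb.nla/, /wij/, /sed.nwi/, /vi.nwot/, /jig/, /dwit.jo/, /ne/ → 8.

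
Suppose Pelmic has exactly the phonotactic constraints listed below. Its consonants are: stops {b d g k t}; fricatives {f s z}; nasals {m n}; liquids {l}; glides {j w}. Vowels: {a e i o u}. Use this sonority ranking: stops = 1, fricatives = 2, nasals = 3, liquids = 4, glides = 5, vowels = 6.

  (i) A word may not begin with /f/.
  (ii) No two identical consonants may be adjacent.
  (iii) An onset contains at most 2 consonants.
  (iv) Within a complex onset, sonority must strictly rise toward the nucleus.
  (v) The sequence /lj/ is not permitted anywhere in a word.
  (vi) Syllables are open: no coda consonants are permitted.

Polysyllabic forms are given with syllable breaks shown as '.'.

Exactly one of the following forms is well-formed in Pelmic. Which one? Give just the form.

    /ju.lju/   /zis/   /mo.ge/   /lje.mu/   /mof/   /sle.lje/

/ju.lju/ — violates constraint (v): contains banned sequence /lj/ → ill-formed
/zis/ — violates constraint (vi): syllable 1 coda /s/ has 1 consonant (> 0) → ill-formed
/mo.ge/ — σ1 onset /m/, coda /∅/ ok; σ2 onset /g/, coda /∅/ ok → well-formed
/lje.mu/ — violates constraint (v): contains banned sequence /lj/ → ill-formed
/mof/ — violates constraint (vi): syllable 1 coda /f/ has 1 consonant (> 0) → ill-formed
/sle.lje/ — violates constraint (v): contains banned sequence /lj/ → ill-formed

/mo.ge/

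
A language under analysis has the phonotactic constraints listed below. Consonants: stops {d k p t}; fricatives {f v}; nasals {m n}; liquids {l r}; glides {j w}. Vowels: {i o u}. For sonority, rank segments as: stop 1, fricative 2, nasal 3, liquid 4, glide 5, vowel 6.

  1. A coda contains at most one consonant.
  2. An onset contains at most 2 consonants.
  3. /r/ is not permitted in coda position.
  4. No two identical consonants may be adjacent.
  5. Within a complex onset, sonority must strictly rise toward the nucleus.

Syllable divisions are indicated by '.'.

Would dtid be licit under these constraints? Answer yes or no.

dtid — violates constraint 5: syllable 1 onset /dt/: /d/ (stop, 1) → /t/ (stop, 1) does not rise → illicit

no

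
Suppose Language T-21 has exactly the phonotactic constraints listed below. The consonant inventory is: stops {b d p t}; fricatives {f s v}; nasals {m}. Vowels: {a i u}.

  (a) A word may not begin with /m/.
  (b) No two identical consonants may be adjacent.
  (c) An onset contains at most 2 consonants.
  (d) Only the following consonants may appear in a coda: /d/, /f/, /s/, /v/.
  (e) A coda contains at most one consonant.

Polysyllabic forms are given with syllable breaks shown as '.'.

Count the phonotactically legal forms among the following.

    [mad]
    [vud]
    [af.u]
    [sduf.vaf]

3

[mad] — violates constraint (a): word begins with /m/ → phonotactically illegal
[vud] — σ1 onset /v/, coda /d/ ok → phonotactically legal
[af.u] — σ1 onset /∅/, coda /f/ ok; σ2 onset /∅/, coda /∅/ ok → phonotactically legal
[sduf.vaf] — σ1 onset /sd/ (2C), coda /f/ ok; σ2 onset /v/, coda /f/ ok → phonotactically legal
Phonotactically legal: [vud], [af.u], [sduf.vaf] → 3.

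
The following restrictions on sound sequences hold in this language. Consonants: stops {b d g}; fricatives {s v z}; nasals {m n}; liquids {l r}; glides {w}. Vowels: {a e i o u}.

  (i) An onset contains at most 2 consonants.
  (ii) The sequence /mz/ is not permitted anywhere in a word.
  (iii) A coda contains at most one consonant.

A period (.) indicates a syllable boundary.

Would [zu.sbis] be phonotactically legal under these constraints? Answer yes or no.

[zu.sbis] — σ1 onset /z/, coda /∅/ ok; σ2 onset /sb/ (2C), coda /s/ ok → phonotactically legal

yes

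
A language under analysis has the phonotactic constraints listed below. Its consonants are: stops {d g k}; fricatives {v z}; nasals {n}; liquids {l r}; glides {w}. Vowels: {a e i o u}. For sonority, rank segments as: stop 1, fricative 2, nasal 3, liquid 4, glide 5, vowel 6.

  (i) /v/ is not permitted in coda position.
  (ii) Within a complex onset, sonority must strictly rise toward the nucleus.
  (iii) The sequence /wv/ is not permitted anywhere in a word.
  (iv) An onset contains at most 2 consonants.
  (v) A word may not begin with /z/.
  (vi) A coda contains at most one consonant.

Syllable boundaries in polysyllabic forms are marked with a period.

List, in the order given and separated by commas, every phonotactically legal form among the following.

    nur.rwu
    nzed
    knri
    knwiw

nur.rwu — σ1 onset /n/, coda /r/ ok; σ2 onset /rw/ (4→5 rises), coda /∅/ ok → phonotactically legal
nzed — violates constraint (ii): syllable 1 onset /nz/: /n/ (nasal, 3) → /z/ (fricative, 2) does not rise → phonotactically illegal
knri — violates constraint (iv): syllable 1 onset /knr/ has 3 consonants (> 2) → phonotactically illegal
knwiw — violates constraint (iv): syllable 1 onset /knw/ has 3 consonants (> 2) → phonotactically illegal

nur.rwu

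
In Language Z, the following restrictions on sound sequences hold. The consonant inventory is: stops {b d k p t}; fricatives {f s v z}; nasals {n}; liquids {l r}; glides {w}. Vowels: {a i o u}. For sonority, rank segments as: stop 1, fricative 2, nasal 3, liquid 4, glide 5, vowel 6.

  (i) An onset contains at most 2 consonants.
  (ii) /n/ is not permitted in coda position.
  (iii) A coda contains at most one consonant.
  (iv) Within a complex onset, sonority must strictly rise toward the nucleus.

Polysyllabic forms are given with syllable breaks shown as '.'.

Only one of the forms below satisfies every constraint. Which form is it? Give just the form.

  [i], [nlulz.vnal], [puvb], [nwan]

[i]

[i] — σ1 onset /∅/, coda /∅/ ok → permitted
[nlulz.vnal] — violates constraint (iii): syllable 1 coda /lz/ has 2 consonants (> 1) → not permitted
[puvb] — violates constraint (iii): syllable 1 coda /vb/ has 2 consonants (> 1) → not permitted
[nwan] — violates constraint (ii): syllable 1 coda contains /n/ → not permitted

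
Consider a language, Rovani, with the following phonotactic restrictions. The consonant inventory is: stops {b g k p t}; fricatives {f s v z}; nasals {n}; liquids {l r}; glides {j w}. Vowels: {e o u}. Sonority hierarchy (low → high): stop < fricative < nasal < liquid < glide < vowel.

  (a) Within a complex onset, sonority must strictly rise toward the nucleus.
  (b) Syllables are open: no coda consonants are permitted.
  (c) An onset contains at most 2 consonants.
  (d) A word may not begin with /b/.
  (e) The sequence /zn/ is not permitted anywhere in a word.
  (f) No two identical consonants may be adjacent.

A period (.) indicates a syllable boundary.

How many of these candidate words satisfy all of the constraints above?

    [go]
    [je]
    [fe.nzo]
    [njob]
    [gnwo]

[go] — σ1 onset /g/, coda /∅/ ok → phonotactically legal
[je] — σ1 onset /j/, coda /∅/ ok → phonotactically legal
[fe.nzo] — violates constraint (a): syllable 2 onset /nz/: /n/ (nasal, 3) → /z/ (fricative, 2) does not rise → phonotactically illegal
[njob] — violates constraint (b): syllable 1 coda /b/ has 1 consonant (> 0) → phonotactically illegal
[gnwo] — violates constraint (c): syllable 1 onset /gnw/ has 3 consonants (> 2) → phonotactically illegal
Phonotactically legal: [go], [je] → 2.

2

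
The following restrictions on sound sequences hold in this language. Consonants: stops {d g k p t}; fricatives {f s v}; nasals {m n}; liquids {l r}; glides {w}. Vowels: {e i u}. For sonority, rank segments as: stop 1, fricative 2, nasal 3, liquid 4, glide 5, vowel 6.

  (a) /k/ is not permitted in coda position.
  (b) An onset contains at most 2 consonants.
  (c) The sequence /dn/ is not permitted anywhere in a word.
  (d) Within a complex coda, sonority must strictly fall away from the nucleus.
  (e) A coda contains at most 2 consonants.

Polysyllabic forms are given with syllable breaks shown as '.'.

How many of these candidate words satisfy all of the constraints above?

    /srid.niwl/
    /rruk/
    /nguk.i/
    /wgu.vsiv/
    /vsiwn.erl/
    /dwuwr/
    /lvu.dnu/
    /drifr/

/srid.niwl/ — violates constraint (c): contains banned sequence /dn/ → ill-formed
/rruk/ — violates constraint (a): syllable 1 coda contains /k/ → ill-formed
/nguk.i/ — violates constraint (a): syllable 1 coda contains /k/ → ill-formed
/wgu.vsiv/ — σ1 onset /wg/ (2C), coda /∅/ ok; σ2 onset /vs/ (2C), coda /v/ ok → well-formed
/vsiwn.erl/ — violates constraint (d): syllable 2 coda /rl/: /r/ (liquid, 4) → /l/ (liquid, 4) does not fall → ill-formed
/dwuwr/ — σ1 onset /dw/ (2C), coda /wr/ (5→4 falls) ok → well-formed
/lvu.dnu/ — violates constraint (c): contains banned sequence /dn/ → ill-formed
/drifr/ — violates constraint (d): syllable 1 coda /fr/: /f/ (fricative, 2) → /r/ (liquid, 4) does not fall → ill-formed
Well-formed: /wgu.vsiv/, /dwuwr/ → 2.

2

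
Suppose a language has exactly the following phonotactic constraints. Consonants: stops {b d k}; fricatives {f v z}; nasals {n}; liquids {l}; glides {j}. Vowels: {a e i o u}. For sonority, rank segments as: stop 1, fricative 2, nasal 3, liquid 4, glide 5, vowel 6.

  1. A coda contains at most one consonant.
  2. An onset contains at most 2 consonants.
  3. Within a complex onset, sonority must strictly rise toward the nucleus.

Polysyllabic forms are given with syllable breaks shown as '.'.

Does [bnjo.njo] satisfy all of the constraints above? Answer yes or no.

[bnjo.njo] — violates constraint 2: syllable 1 onset /bnj/ has 3 consonants (> 2) → illicit

no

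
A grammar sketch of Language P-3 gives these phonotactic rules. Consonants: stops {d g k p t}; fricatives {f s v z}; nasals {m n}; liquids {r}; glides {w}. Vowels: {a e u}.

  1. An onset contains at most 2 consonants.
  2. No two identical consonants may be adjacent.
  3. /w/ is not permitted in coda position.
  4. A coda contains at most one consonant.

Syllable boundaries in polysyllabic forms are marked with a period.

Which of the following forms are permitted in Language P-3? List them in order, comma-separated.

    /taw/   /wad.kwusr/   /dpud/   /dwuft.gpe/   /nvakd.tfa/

/taw/ — violates constraint 3: syllable 1 coda contains /w/ → not permitted
/wad.kwusr/ — violates constraint 4: syllable 2 coda /sr/ has 2 consonants (> 1) → not permitted
/dpud/ — σ1 onset /dp/ (2C), coda /d/ ok → permitted
/dwuft.gpe/ — violates constraint 4: syllable 1 coda /ft/ has 2 consonants (> 1) → not permitted
/nvakd.tfa/ — violates constraint 4: syllable 1 coda /kd/ has 2 consonants (> 1) → not permitted

/dpud/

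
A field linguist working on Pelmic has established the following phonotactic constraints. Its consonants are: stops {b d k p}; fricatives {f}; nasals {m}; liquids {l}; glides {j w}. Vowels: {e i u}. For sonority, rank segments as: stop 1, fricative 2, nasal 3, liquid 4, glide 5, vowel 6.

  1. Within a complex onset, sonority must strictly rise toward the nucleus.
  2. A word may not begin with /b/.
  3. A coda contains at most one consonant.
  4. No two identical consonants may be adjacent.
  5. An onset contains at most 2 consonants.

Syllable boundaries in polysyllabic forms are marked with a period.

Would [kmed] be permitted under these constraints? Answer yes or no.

yes

[kmed] — σ1 onset /km/ (1→3 rises), coda /d/ ok → permitted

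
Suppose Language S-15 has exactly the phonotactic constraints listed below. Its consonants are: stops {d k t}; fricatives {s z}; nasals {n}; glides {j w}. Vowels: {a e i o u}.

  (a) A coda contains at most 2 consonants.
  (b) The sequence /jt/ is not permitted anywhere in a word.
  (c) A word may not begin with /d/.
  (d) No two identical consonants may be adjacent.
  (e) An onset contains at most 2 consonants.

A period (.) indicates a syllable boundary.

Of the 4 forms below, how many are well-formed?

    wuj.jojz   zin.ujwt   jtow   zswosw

0

wuj.jojz — violates constraint (d): adjacent identical consonants /jj/ → ill-formed
zin.ujwt — violates constraint (a): syllable 2 coda /jwt/ has 3 consonants (> 2) → ill-formed
jtow — violates constraint (b): contains banned sequence /jt/ → ill-formed
zswosw — violates constraint (e): syllable 1 onset /zsw/ has 3 consonants (> 2) → ill-formed
No form is well-formed → 0.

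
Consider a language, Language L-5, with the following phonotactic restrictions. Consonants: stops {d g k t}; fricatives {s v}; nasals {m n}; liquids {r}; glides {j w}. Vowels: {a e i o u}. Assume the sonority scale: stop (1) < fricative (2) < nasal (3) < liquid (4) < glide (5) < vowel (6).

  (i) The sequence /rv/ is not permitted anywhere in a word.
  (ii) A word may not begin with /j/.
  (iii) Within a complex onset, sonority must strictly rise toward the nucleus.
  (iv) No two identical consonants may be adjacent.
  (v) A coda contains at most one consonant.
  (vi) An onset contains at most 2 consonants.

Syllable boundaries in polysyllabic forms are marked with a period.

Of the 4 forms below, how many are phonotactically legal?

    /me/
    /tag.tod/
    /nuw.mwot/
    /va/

4

/me/ — σ1 onset /m/, coda /∅/ ok → phonotactically legal
/tag.tod/ — σ1 onset /t/, coda /g/ ok; σ2 onset /t/, coda /d/ ok → phonotactically legal
/nuw.mwot/ — σ1 onset /n/, coda /w/ ok; σ2 onset /mw/ (3→5 rises), coda /t/ ok → phonotactically legal
/va/ — σ1 onset /v/, coda /∅/ ok → phonotactically legal
Phonotactically legal: /me/, /tag.tod/, /nuw.mwot/, /va/ → 4.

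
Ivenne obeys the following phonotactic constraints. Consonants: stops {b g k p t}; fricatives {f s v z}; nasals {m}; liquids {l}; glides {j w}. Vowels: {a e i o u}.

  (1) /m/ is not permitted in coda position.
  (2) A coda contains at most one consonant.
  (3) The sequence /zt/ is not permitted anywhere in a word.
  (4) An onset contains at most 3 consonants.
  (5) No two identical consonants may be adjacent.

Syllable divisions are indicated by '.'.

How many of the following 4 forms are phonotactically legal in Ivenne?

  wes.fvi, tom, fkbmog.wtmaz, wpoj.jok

wes.fvi — σ1 onset /w/, coda /s/ ok; σ2 onset /fv/ (2C), coda /∅/ ok → phonotactically legal
tom — violates constraint 1: syllable 1 coda contains /m/ → phonotactically illegal
fkbmog.wtmaz — violates constraint 4: syllable 1 onset /fkbm/ has 4 consonants (> 3) → phonotactically illegal
wpoj.jok — violates constraint 5: adjacent identical consonants /jj/ → phonotactically illegal
Phonotactically legal: wes.fvi → 1.

1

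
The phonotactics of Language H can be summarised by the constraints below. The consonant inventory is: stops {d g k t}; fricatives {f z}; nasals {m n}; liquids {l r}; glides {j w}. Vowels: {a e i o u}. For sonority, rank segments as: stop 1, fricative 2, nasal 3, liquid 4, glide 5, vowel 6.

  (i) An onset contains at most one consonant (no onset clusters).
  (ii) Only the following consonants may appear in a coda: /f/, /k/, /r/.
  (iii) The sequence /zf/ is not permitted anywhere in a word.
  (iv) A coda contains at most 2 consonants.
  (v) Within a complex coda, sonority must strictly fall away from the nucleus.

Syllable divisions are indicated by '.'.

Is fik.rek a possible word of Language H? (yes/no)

yes

fik.rek — σ1 onset /f/, coda /k/ ok; σ2 onset /r/, coda /k/ ok → phonotactically legal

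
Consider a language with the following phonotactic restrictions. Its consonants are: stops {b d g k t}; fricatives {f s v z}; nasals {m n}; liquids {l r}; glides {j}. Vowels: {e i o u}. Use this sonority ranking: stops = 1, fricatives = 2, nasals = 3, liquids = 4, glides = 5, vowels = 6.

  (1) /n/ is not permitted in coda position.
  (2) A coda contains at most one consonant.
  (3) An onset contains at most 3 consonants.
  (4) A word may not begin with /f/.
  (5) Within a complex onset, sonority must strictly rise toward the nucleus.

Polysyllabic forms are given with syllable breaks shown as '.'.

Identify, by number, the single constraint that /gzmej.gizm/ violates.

2

/gzmej.gizm/: syllable 2 coda /zm/ has 2 consonants (> 1).
This is a violation of constraint 2: "A coda contains at most one consonant."
The remaining constraints (1, 3, 4, 5) are satisfied.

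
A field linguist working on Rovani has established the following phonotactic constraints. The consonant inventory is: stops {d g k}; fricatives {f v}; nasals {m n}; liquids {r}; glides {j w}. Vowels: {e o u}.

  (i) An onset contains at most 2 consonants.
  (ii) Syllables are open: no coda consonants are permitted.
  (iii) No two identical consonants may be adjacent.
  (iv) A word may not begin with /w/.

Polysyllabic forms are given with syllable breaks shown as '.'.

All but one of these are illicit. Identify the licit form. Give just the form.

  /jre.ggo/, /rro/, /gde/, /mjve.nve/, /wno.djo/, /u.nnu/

/jre.ggo/ — violates constraint (iii): adjacent identical consonants /gg/ → illicit
/rro/ — violates constraint (iii): adjacent identical consonants /rr/ → illicit
/gde/ — σ1 onset /gd/ (2C), coda /∅/ ok → licit
/mjve.nve/ — violates constraint (i): syllable 1 onset /mjv/ has 3 consonants (> 2) → illicit
/wno.djo/ — violates constraint (iv): word begins with /w/ → illicit
/u.nnu/ — violates constraint (iii): adjacent identical consonants /nn/ → illicit

/gde/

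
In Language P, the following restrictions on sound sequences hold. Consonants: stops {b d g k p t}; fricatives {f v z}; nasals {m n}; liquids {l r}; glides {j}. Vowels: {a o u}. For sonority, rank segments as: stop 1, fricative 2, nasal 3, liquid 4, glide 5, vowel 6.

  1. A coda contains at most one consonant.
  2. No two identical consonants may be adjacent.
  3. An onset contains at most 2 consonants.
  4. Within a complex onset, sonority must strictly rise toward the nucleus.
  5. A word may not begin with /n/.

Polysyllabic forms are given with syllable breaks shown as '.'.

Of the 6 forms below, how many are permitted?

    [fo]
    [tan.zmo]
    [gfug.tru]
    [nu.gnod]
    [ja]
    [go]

[fo] — σ1 onset /f/, coda /∅/ ok → permitted
[tan.zmo] — σ1 onset /t/, coda /n/ ok; σ2 onset /zm/ (2→3 rises), coda /∅/ ok → permitted
[gfug.tru] — σ1 onset /gf/ (1→2 rises), coda /g/ ok; σ2 onset /tr/ (1→4 rises), coda /∅/ ok → permitted
[nu.gnod] — violates constraint 5: word begins with /n/ → not permitted
[ja] — σ1 onset /j/, coda /∅/ ok → permitted
[go] — σ1 onset /g/, coda /∅/ ok → permitted
Permitted: [fo], [tan.zmo], [gfug.tru], [ja], [go] → 5.

5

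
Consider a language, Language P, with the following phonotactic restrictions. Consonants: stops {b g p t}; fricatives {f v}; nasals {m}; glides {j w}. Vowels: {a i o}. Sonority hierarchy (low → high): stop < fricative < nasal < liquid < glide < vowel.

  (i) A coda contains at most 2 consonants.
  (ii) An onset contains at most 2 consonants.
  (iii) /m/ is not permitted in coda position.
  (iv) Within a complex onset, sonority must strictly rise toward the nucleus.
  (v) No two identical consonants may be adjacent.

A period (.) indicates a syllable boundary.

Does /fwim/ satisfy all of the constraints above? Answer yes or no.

no

/fwim/ — violates constraint (iii): syllable 1 coda contains /m/ → phonotactically illegal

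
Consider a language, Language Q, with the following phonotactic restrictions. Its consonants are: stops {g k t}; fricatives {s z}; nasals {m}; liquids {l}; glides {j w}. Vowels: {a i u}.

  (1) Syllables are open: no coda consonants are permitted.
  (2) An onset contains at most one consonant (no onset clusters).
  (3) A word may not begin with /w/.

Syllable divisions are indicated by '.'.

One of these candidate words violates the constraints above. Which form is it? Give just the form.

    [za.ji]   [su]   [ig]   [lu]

[ig]

[za.ji] — σ1 onset /z/, coda /∅/ ok; σ2 onset /j/, coda /∅/ ok → permitted
[su] — σ1 onset /s/, coda /∅/ ok → permitted
[ig] — violates constraint 1: syllable 1 coda /g/ has 1 consonant (> 0) → not permitted
[lu] — σ1 onset /l/, coda /∅/ ok → permitted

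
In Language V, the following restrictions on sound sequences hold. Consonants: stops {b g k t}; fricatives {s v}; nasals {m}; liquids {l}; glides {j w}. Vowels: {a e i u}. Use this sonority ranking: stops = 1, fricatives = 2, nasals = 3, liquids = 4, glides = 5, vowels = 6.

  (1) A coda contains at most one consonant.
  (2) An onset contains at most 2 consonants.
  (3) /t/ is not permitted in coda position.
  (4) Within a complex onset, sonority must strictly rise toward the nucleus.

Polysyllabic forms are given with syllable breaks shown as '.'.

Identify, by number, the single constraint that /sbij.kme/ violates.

/sbij.kme/: syllable 1 onset /sb/: /s/ (fricative, 2) → /b/ (stop, 1) does not rise.
This is a violation of constraint 4: "Within a complex onset, sonority must strictly rise toward the nucleus."
The remaining constraints (1, 2, 3) are satisfied.

4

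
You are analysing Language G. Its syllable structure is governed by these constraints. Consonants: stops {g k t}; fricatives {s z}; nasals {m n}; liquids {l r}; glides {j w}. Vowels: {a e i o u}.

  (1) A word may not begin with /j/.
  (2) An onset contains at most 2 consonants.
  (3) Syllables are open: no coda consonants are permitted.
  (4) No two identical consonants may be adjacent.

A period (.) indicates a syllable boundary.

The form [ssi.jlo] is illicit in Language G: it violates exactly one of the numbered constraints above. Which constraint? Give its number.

[ssi.jlo]: adjacent identical consonants /ss/.
This is a violation of constraint 4: "No two identical consonants may be adjacent."
The remaining constraints (1, 2, 3) are satisfied.

4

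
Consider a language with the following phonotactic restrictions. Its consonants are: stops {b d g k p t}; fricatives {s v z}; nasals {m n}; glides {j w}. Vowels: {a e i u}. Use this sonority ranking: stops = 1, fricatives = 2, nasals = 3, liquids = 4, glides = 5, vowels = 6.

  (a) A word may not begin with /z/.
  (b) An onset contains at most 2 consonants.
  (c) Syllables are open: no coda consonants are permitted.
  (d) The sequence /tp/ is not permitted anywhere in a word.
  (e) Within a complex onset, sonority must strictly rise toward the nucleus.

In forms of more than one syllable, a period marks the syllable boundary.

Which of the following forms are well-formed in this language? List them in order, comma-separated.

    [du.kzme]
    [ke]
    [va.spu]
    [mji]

[ke], [mji]

[du.kzme] — violates constraint (b): syllable 2 onset /kzm/ has 3 consonants (> 2) → ill-formed
[ke] — σ1 onset /k/, coda /∅/ ok → well-formed
[va.spu] — violates constraint (e): syllable 2 onset /sp/: /s/ (fricative, 2) → /p/ (stop, 1) does not rise → ill-formed
[mji] — σ1 onset /mj/ (3→5 rises), coda /∅/ ok → well-formed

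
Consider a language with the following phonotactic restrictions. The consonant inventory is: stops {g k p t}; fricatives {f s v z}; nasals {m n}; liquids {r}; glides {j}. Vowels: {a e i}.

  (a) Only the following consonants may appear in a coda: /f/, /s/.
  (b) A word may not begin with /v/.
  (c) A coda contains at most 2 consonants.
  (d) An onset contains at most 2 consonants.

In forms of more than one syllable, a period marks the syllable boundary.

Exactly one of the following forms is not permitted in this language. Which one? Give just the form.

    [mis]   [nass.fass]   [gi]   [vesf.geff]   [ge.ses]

[mis] — σ1 onset /m/, coda /s/ ok → permitted
[nass.fass] — σ1 onset /n/, coda /ss/ (2C) ok; σ2 onset /f/, coda /ss/ (2C) ok → permitted
[gi] — σ1 onset /g/, coda /∅/ ok → permitted
[vesf.geff] — violates constraint (b): word begins with /v/ → not permitted
[ge.ses] — σ1 onset /g/, coda /∅/ ok; σ2 onset /s/, coda /s/ ok → permitted

[vesf.geff]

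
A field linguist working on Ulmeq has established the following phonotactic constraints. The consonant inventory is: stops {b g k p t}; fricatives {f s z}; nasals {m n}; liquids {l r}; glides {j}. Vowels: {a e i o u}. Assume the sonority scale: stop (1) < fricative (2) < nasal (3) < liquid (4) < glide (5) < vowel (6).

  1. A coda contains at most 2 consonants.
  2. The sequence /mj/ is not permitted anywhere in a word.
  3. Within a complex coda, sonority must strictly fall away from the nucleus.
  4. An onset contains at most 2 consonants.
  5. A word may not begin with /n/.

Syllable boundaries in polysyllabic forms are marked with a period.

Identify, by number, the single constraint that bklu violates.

4

bklu: syllable 1 onset /bkl/ has 3 consonants (> 2).
This is a violation of constraint 4: "An onset contains at most 2 consonants."
The remaining constraints (1, 2, 3, 5) are satisfied.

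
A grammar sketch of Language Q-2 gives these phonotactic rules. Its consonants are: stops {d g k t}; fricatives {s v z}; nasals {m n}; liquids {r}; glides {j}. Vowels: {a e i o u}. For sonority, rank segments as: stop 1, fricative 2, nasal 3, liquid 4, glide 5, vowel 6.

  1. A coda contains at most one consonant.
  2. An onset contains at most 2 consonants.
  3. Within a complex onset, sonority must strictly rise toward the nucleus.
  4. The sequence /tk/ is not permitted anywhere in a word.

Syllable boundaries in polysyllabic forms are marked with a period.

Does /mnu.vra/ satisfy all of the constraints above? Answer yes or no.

/mnu.vra/ — violates constraint 3: syllable 1 onset /mn/: /m/ (nasal, 3) → /n/ (nasal, 3) does not rise → not permitted

no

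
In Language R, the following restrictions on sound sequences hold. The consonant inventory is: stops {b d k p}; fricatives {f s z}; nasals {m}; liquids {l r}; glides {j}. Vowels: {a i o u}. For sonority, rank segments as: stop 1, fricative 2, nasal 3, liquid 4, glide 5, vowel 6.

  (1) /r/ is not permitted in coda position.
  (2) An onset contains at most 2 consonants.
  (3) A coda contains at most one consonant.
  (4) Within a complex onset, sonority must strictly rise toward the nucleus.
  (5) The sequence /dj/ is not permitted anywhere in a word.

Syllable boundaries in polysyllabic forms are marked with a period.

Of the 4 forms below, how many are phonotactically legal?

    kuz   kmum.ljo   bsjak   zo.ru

3

kuz — σ1 onset /k/, coda /z/ ok → phonotactically legal
kmum.ljo — σ1 onset /km/ (1→3 rises), coda /m/ ok; σ2 onset /lj/ (4→5 rises), coda /∅/ ok → phonotactically legal
bsjak — violates constraint 2: syllable 1 onset /bsj/ has 3 consonants (> 2) → phonotactically illegal
zo.ru — σ1 onset /z/, coda /∅/ ok; σ2 onset /r/, coda /∅/ ok → phonotactically legal
Phonotactically legal: kuz, kmum.ljo, zo.ru → 3.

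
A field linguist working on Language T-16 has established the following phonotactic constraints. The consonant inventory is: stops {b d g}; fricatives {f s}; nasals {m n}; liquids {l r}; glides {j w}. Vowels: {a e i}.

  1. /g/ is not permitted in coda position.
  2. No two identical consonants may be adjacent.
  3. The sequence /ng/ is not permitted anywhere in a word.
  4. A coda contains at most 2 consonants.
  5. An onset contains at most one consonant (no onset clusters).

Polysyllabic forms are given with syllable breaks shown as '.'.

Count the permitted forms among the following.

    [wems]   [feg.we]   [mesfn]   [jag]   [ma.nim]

[wems] — σ1 onset /w/, coda /ms/ (2C) ok → permitted
[feg.we] — violates constraint 1: syllable 1 coda contains /g/ → not permitted
[mesfn] — violates constraint 4: syllable 1 coda /sfn/ has 3 consonants (> 2) → not permitted
[jag] — violates constraint 1: syllable 1 coda contains /g/ → not permitted
[ma.nim] — σ1 onset /m/, coda /∅/ ok; σ2 onset /n/, coda /m/ ok → permitted
Permitted: [wems], [ma.nim] → 2.

2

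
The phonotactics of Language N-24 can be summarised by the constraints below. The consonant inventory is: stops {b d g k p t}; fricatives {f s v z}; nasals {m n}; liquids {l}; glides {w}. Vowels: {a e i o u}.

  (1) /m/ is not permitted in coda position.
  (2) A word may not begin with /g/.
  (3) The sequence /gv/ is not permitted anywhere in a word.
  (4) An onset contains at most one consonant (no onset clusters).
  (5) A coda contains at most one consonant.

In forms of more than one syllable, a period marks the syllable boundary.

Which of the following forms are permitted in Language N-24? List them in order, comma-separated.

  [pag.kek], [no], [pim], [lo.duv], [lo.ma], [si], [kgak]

[pag.kek] — σ1 onset /p/, coda /g/ ok; σ2 onset /k/, coda /k/ ok → permitted
[no] — σ1 onset /n/, coda /∅/ ok → permitted
[pim] — violates constraint 1: syllable 1 coda contains /m/ → not permitted
[lo.duv] — σ1 onset /l/, coda /∅/ ok; σ2 onset /d/, coda /v/ ok → permitted
[lo.ma] — σ1 onset /l/, coda /∅/ ok; σ2 onset /m/, coda /∅/ ok → permitted
[si] — σ1 onset /s/, coda /∅/ ok → permitted
[kgak] — violates constraint 4: syllable 1 onset /kg/ has 2 consonants (> 1) → not permitted

[pag.kek], [no], [lo.duv], [lo.ma], [si]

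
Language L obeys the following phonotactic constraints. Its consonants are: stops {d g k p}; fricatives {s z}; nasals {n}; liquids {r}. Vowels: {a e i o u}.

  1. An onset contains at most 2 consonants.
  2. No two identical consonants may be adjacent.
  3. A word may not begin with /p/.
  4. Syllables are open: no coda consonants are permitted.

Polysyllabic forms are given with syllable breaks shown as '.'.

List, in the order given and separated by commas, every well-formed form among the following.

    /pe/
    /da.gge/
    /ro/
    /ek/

/pe/ — violates constraint 3: word begins with /p/ → ill-formed
/da.gge/ — violates constraint 2: adjacent identical consonants /gg/ → ill-formed
/ro/ — σ1 onset /r/, coda /∅/ ok → well-formed
/ek/ — violates constraint 4: syllable 1 coda /k/ has 1 consonant (> 0) → ill-formed

/ro/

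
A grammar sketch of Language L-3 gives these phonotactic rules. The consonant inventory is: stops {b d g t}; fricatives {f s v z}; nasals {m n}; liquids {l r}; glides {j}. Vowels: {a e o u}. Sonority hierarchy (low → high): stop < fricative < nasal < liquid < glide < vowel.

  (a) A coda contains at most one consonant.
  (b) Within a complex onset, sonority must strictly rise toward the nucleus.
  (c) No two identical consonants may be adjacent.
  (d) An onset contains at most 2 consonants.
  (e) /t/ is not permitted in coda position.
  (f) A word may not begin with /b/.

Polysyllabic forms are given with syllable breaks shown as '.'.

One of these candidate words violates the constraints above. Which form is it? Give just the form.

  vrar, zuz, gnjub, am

gnjub

vrar — σ1 onset /vr/ (2→4 rises), coda /r/ ok → licit
zuz — σ1 onset /z/, coda /z/ ok → licit
gnjub — violates constraint (d): syllable 1 onset /gnj/ has 3 consonants (> 2) → illicit
am — σ1 onset /∅/, coda /m/ ok → licit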